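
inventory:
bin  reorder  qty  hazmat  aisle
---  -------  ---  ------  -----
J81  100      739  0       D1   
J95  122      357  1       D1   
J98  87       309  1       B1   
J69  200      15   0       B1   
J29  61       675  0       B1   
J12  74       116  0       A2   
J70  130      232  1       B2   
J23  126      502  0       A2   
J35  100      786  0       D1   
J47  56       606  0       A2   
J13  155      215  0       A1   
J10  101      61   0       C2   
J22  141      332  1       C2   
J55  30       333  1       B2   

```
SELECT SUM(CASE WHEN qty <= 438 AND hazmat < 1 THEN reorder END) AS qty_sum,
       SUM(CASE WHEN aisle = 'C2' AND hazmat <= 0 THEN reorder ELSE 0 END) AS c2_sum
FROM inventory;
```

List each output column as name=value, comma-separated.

[qty_sum: qty <= 438 AND hazmat < 1]
bin=J81: ✗
bin=J95: ✗
bin=J98: ✗
bin=J69: ✓ → 200
bin=J29: ✗
bin=J12: ✓ → 74
bin=J70: ✗
bin=J23: ✗
bin=J35: ✗
bin=J47: ✗
bin=J13: ✓ → 155
bin=J10: ✓ → 101
bin=J22: ✗
bin=J55: ✗
qty_sum = 200 + 74 + 155 + 101 = 530
—
[c2_sum: aisle = 'C2' AND hazmat <= 0]
bin=J81: ✗
bin=J95: ✗
bin=J98: ✗
bin=J69: ✗
bin=J29: ✗
bin=J12: ✗
bin=J70: ✗
bin=J23: ✗
bin=J35: ✗
bin=J47: ✗
bin=J13: ✗
bin=J10: ✓ → 101
bin=J22: ✗
bin=J55: ✗
c2_sum = 101

qty_sum=530, c2_sum=101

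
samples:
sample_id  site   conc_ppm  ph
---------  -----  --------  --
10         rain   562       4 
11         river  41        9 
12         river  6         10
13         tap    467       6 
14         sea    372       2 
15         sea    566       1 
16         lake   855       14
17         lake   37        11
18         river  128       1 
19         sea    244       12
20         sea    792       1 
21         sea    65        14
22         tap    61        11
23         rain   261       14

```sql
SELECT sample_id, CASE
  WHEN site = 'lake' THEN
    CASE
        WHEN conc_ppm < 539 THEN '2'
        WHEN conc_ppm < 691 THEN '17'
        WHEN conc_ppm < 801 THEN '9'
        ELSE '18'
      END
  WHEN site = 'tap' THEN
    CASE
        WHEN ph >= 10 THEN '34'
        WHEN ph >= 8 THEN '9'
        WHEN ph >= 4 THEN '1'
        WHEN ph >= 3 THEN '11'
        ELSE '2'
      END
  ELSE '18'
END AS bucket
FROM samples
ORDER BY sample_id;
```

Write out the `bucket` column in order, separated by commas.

18, 18, 18, 1, 18, 18, 18, 2, 18, 18, 18, 18, 34, 18

sample_id=10: site='rain' → outer ELSE → 18
sample_id=11: site='river' → outer ELSE → 18
sample_id=12: site='river' → outer ELSE → 18
sample_id=13: site='tap' → inner[ph >= 4] → 1
sample_id=14: site='sea' → outer ELSE → 18
sample_id=15: site='sea' → outer ELSE → 18
sample_id=16: site='lake' → inner[ELSE] → 18
sample_id=17: site='lake' → inner[conc_ppm < 539] → 2
sample_id=18: site='river' → outer ELSE → 18
sample_id=19: site='sea' → outer ELSE → 18
sample_id=20: site='sea' → outer ELSE → 18
sample_id=21: site='sea' → outer ELSE → 18
sample_id=22: site='tap' → inner[ph >= 10] → 34
sample_id=23: site='rain' → outer ELSE → 18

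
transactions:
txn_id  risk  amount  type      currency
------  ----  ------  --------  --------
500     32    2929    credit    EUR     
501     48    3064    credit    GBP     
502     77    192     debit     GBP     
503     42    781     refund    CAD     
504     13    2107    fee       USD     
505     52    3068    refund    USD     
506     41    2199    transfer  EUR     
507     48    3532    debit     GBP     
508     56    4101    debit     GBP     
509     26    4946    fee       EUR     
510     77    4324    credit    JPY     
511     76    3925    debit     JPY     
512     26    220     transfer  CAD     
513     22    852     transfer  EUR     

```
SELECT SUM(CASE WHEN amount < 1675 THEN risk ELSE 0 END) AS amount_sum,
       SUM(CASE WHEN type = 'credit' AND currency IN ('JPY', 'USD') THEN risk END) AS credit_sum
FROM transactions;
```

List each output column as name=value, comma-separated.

[amount_sum: amount < 1675]
txn_id=500: ✗
txn_id=501: ✗
txn_id=502: ✓ → 77
txn_id=503: ✓ → 42
txn_id=504: ✗
txn_id=505: ✗
txn_id=506: ✗
txn_id=507: ✗
txn_id=508: ✗
txn_id=509: ✗
txn_id=510: ✗
txn_id=511: ✗
txn_id=512: ✓ → 26
txn_id=513: ✓ → 22
amount_sum = 77 + 42 + 26 + 22 = 167
—
[credit_sum: type = 'credit' AND currency IN ('JPY', 'USD')]
txn_id=500: ✗
txn_id=501: ✗
txn_id=502: ✗
txn_id=503: ✗
txn_id=504: ✗
txn_id=505: ✗
txn_id=506: ✗
txn_id=507: ✗
txn_id=508: ✗
txn_id=509: ✗
txn_id=510: ✓ → 77
txn_id=511: ✗
txn_id=512: ✗
txn_id=513: ✗
credit_sum = 77

amount_sum=167, credit_sum=77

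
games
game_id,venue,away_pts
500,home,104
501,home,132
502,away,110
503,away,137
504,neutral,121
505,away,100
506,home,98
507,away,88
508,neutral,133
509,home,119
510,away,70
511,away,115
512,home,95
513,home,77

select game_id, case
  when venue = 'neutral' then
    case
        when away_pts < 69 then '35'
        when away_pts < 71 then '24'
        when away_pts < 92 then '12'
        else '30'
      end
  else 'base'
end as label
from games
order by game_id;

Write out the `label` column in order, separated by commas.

game_id=500: venue='home' → outer ELSE → base
game_id=501: venue='home' → outer ELSE → base
game_id=502: venue='away' → outer ELSE → base
game_id=503: venue='away' → outer ELSE → base
game_id=504: venue='neutral' → inner[ELSE] → 30
game_id=505: venue='away' → outer ELSE → base
game_id=506: venue='home' → outer ELSE → base
game_id=507: venue='away' → outer ELSE → base
game_id=508: venue='neutral' → inner[ELSE] → 30
game_id=509: venue='home' → outer ELSE → base
game_id=510: venue='away' → outer ELSE → base
game_id=511: venue='away' → outer ELSE → base
game_id=512: venue='home' → outer ELSE → base
game_id=513: venue='home' → outer ELSE → base

base, base, base, base, 30, base, base, base, 30, base, base, base, base, base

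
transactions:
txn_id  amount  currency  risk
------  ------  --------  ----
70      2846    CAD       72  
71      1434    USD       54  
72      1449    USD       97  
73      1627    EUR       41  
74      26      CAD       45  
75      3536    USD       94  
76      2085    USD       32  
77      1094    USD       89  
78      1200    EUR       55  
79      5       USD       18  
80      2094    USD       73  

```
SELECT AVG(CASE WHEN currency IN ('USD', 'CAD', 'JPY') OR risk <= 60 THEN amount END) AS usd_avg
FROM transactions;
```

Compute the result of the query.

txn_id=70: ✓ → 2846
txn_id=71: ✓ → 1434
txn_id=72: ✓ → 1449
txn_id=73: ✓ → 1627
txn_id=74: ✓ → 26
txn_id=75: ✓ → 3536
txn_id=76: ✓ → 2085
txn_id=77: ✓ → 1094
txn_id=78: ✓ → 1200
txn_id=79: ✓ → 5
txn_id=80: ✓ → 2094
usd_avg = (2846 + 1434 + 1449 + 1627 + 26 + 3536 + 2085 + 1094 + 1200 + 5 + 2094) / 11 = 1581.4545454545

1581.4545454545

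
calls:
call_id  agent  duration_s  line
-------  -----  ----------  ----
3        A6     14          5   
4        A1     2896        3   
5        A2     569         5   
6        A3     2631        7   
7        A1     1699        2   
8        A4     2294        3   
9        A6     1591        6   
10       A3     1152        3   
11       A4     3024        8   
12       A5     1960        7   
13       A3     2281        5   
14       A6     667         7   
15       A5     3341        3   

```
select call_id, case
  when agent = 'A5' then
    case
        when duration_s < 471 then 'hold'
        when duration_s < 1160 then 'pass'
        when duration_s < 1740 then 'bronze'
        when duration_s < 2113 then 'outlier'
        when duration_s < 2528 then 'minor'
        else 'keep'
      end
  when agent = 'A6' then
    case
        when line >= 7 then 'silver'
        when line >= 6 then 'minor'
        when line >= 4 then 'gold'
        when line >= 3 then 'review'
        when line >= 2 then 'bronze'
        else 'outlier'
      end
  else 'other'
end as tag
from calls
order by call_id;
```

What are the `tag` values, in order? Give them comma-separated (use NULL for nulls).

gold, other, other, other, other, other, minor, other, other, outlier, other, silver, keep

call_id=3: agent='A6' → inner[line >= 4] → gold
call_id=4: agent='A1' → outer ELSE → other
call_id=5: agent='A2' → outer ELSE → other
call_id=6: agent='A3' → outer ELSE → other
call_id=7: agent='A1' → outer ELSE → other
call_id=8: agent='A4' → outer ELSE → other
call_id=9: agent='A6' → inner[line >= 6] → minor
call_id=10: agent='A3' → outer ELSE → other
call_id=11: agent='A4' → outer ELSE → other
call_id=12: agent='A5' → inner[duration_s < 2113] → outlier
call_id=13: agent='A3' → outer ELSE → other
call_id=14: agent='A6' → inner[line >= 7] → silver
call_id=15: agent='A5' → inner[ELSE] → keep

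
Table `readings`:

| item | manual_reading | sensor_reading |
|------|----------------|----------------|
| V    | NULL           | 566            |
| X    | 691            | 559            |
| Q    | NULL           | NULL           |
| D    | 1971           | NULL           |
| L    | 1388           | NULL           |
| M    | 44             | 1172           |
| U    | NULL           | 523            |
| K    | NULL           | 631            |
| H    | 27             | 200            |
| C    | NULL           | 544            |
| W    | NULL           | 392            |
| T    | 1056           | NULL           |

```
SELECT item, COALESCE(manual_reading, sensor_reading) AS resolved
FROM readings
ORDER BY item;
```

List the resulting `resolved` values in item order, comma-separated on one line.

item=C: manual_reading=NULL, sensor_reading=544 → 544
item=D: manual_reading=1971 → 1971
item=H: manual_reading=27 → 27
item=K: manual_reading=NULL, sensor_reading=631 → 631
item=L: manual_reading=1388 → 1388
item=M: manual_reading=44 → 44
item=Q: manual_reading=NULL, sensor_reading=NULL (all NULL) → NULL
item=T: manual_reading=1056 → 1056
item=U: manual_reading=NULL, sensor_reading=523 → 523
item=V: manual_reading=NULL, sensor_reading=566 → 566
item=W: manual_reading=NULL, sensor_reading=392 → 392
item=X: manual_reading=691 → 691

544, 1971, 27, 631, 1388, 44, NULL, 1056, 523, 566, 392, 691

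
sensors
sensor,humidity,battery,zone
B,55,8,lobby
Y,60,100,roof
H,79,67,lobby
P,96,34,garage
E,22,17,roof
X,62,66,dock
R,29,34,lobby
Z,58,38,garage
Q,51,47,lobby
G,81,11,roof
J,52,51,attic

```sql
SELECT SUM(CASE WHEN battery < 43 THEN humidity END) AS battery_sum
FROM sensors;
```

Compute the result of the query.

341

sensor=B: ✓ → 55
sensor=Y: ✗
sensor=H: ✗
sensor=P: ✓ → 96
sensor=E: ✓ → 22
sensor=X: ✗
sensor=R: ✓ → 29
sensor=Z: ✓ → 58
sensor=Q: ✗
sensor=G: ✓ → 81
sensor=J: ✗
battery_sum = 55 + 96 + 22 + 29 + 58 + 81 = 341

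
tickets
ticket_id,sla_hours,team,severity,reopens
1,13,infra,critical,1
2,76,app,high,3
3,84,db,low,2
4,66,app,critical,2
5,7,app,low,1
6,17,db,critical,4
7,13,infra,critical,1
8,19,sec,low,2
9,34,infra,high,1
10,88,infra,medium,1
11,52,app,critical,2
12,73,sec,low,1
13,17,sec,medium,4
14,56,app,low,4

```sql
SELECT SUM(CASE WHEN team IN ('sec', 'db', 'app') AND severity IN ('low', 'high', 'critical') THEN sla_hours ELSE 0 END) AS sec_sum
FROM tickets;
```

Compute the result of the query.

ticket_id=1: ✗
ticket_id=2: ✓ → 76
ticket_id=3: ✓ → 84
ticket_id=4: ✓ → 66
ticket_id=5: ✓ → 7
ticket_id=6: ✓ → 17
ticket_id=7: ✗
ticket_id=8: ✓ → 19
ticket_id=9: ✗
ticket_id=10: ✗
ticket_id=11: ✓ → 52
ticket_id=12: ✓ → 73
ticket_id=13: ✗
ticket_id=14: ✓ → 56
sec_sum = 76 + 84 + 66 + 7 + 17 + 19 + 52 + 73 + 56 = 450

450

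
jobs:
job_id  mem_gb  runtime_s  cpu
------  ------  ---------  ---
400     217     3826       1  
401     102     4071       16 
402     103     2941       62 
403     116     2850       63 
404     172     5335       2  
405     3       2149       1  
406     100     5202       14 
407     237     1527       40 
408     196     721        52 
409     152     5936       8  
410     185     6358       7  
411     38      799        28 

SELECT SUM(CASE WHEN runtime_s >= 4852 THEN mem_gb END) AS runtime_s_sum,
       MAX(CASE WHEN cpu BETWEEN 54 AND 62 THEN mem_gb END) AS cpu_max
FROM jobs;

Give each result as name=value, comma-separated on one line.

runtime_s_sum=609, cpu_max=103

[runtime_s_sum: runtime_s >= 4852]
job_id=400: ✗
job_id=401: ✗
job_id=402: ✗
job_id=403: ✗
job_id=404: ✓ → 172
job_id=405: ✗
job_id=406: ✓ → 100
job_id=407: ✗
job_id=408: ✗
job_id=409: ✓ → 152
job_id=410: ✓ → 185
job_id=411: ✗
runtime_s_sum = 172 + 100 + 152 + 185 = 609
—
[cpu_max: cpu BETWEEN 54 AND 62]
job_id=400: ✗
job_id=401: ✗
job_id=402: ✓ → 103
job_id=403: ✗
job_id=404: ✗
job_id=405: ✗
job_id=406: ✗
job_id=407: ✗
job_id=408: ✗
job_id=409: ✗
job_id=410: ✗
job_id=411: ✗
cpu_max = MAX(103) = 103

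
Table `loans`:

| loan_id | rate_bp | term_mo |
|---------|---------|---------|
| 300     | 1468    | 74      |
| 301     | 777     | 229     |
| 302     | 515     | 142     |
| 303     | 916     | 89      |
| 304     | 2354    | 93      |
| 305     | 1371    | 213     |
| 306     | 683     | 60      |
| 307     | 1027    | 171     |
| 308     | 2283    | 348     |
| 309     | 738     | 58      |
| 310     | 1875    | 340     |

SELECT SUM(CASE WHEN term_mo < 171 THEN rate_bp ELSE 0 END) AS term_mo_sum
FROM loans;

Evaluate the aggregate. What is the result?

loan_id=300: ✓ → 1468
loan_id=301: ✗
loan_id=302: ✓ → 515
loan_id=303: ✓ → 916
loan_id=304: ✓ → 2354
loan_id=305: ✗
loan_id=306: ✓ → 683
loan_id=307: ✗
loan_id=308: ✗
loan_id=309: ✓ → 738
loan_id=310: ✗
term_mo_sum = 1468 + 515 + 916 + 2354 + 683 + 738 = 6674

6674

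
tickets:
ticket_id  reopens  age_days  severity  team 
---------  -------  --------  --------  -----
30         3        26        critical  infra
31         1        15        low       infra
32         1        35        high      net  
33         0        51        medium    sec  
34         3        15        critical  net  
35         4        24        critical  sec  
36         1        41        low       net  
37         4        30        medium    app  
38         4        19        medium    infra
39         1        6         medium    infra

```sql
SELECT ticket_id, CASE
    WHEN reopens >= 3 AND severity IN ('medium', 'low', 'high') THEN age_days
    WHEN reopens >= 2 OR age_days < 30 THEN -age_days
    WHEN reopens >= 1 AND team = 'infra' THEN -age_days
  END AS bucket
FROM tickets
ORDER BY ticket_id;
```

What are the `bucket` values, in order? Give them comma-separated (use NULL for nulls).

-26, -15, NULL, NULL, -15, -24, NULL, 30, 19, -6

ticket_id=30: reopens >= 2 OR age_days < 30 → -26
ticket_id=31: reopens >= 2 OR age_days < 30 → -15
ticket_id=32: (no match → NULL) → NULL
ticket_id=33: (no match → NULL) → NULL
ticket_id=34: reopens >= 2 OR age_days < 30 → -15
ticket_id=35: reopens >= 2 OR age_days < 30 → -24
ticket_id=36: (no match → NULL) → NULL
ticket_id=37: reopens >= 3 AND severity IN ('medium', 'low', 'high') → 30
ticket_id=38: reopens >= 3 AND severity IN ('medium', 'low', 'high') → 19
ticket_id=39: reopens >= 2 OR age_days < 30 → -6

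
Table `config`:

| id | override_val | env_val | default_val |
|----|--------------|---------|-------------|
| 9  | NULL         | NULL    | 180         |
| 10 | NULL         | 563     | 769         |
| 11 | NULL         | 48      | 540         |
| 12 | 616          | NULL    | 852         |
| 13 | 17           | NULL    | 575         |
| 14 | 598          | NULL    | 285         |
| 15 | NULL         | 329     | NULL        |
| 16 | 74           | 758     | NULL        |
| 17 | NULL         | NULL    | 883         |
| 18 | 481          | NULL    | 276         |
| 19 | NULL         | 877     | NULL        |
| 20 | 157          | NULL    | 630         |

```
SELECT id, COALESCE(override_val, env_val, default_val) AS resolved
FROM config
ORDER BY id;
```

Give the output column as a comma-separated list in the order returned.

id=9: override_val=NULL, env_val=NULL, default_val=180 → 180
id=10: override_val=NULL, env_val=563 → 563
id=11: override_val=NULL, env_val=48 → 48
id=12: override_val=616 → 616
id=13: override_val=17 → 17
id=14: override_val=598 → 598
id=15: override_val=NULL, env_val=329 → 329
id=16: override_val=74 → 74
id=17: override_val=NULL, env_val=NULL, default_val=883 → 883
id=18: override_val=481 → 481
id=19: override_val=NULL, env_val=877 → 877
id=20: override_val=157 → 157

180, 563, 48, 616, 17, 598, 329, 74, 883, 481, 877, 157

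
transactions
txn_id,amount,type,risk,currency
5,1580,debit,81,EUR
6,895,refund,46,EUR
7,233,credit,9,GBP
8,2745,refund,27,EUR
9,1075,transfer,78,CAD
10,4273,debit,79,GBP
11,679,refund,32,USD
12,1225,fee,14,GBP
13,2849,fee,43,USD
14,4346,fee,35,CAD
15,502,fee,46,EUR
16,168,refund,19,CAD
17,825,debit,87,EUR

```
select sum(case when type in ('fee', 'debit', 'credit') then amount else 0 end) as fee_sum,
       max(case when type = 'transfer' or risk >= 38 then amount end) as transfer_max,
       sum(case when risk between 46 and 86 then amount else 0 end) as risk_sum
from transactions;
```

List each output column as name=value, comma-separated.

fee_sum=15833, transfer_max=4273, risk_sum=8325

[fee_sum: type in ('fee', 'debit', 'credit')]
txn_id=5: ✓ → 1580
txn_id=6: ✗
txn_id=7: ✓ → 233
txn_id=8: ✗
txn_id=9: ✗
txn_id=10: ✓ → 4273
txn_id=11: ✗
txn_id=12: ✓ → 1225
txn_id=13: ✓ → 2849
txn_id=14: ✓ → 4346
txn_id=15: ✓ → 502
txn_id=16: ✗
txn_id=17: ✓ → 825
fee_sum = 1580 + 233 + 4273 + 1225 + 2849 + 4346 + 502 + 825 = 15833
—
[transfer_max: type = 'transfer' or risk >= 38]
txn_id=5: ✓ → 1580
txn_id=6: ✓ → 895
txn_id=7: ✗
txn_id=8: ✗
txn_id=9: ✓ → 1075
txn_id=10: ✓ → 4273
txn_id=11: ✗
txn_id=12: ✗
txn_id=13: ✓ → 2849
txn_id=14: ✗
txn_id=15: ✓ → 502
txn_id=16: ✗
txn_id=17: ✓ → 825
transfer_max = MAX(1580, 895, 1075, 4273, 2849, 502, 825) = 4273
—
[risk_sum: risk between 46 and 86]
txn_id=5: ✓ → 1580
txn_id=6: ✓ → 895
txn_id=7: ✗
txn_id=8: ✗
txn_id=9: ✓ → 1075
txn_id=10: ✓ → 4273
txn_id=11: ✗
txn_id=12: ✗
txn_id=13: ✗
txn_id=14: ✗
txn_id=15: ✓ → 502
txn_id=16: ✗
txn_id=17: ✗
risk_sum = 1580 + 895 + 1075 + 4273 + 502 = 8325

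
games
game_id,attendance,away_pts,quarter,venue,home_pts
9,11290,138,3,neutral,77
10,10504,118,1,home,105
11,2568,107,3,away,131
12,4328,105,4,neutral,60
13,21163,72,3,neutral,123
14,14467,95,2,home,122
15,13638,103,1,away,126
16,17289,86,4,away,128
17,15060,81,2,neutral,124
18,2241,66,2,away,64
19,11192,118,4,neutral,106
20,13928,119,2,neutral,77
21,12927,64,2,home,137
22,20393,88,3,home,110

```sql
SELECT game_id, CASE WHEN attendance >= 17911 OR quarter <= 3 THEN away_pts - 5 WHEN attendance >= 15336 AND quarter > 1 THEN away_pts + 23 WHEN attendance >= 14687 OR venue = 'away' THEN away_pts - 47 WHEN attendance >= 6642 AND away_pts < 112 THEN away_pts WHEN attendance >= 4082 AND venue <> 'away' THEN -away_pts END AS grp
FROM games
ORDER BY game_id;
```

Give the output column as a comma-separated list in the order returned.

133, 113, 102, -105, 67, 90, 98, 109, 76, 61, -118, 114, 59, 83

game_id=9: attendance >= 17911 OR quarter <= 3 → 133
game_id=10: attendance >= 17911 OR quarter <= 3 → 113
game_id=11: attendance >= 17911 OR quarter <= 3 → 102
game_id=12: attendance >= 4082 AND venue <> 'away' → -105
game_id=13: attendance >= 17911 OR quarter <= 3 → 67
game_id=14: attendance >= 17911 OR quarter <= 3 → 90
game_id=15: attendance >= 17911 OR quarter <= 3 → 98
game_id=16: attendance >= 15336 AND quarter > 1 → 109
game_id=17: attendance >= 17911 OR quarter <= 3 → 76
game_id=18: attendance >= 17911 OR quarter <= 3 → 61
game_id=19: attendance >= 4082 AND venue <> 'away' → -118
game_id=20: attendance >= 17911 OR quarter <= 3 → 114
game_id=21: attendance >= 17911 OR quarter <= 3 → 59
game_id=22: attendance >= 17911 OR quarter <= 3 → 83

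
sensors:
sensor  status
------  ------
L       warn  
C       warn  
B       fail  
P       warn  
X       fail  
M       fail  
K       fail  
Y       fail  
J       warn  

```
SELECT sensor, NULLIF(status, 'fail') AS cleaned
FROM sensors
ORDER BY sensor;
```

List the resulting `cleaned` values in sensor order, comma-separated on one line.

NULL, warn, warn, NULL, warn, NULL, warn, NULL, NULL

sensor=B: status=fail vs fail: equal → NULL
sensor=C: status=warn vs fail: differ → warn
sensor=J: status=warn vs fail: differ → warn
sensor=K: status=fail vs fail: equal → NULL
sensor=L: status=warn vs fail: differ → warn
sensor=M: status=fail vs fail: equal → NULL
sensor=P: status=warn vs fail: differ → warn
sensor=X: status=fail vs fail: equal → NULL
sensor=Y: status=fail vs fail: equal → NULL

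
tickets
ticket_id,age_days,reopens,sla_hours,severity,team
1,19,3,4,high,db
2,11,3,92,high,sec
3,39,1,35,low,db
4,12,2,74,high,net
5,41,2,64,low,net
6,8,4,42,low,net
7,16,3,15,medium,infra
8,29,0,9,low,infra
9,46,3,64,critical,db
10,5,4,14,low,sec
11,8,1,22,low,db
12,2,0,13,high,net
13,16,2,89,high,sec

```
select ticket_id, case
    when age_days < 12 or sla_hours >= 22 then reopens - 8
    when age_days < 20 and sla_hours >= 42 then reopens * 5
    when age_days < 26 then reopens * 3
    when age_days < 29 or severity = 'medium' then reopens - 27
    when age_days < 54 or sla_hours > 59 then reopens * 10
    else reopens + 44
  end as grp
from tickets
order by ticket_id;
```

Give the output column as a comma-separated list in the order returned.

ticket_id=1: age_days < 26 → 9
ticket_id=2: age_days < 12 or sla_hours >= 22 → -5
ticket_id=3: age_days < 12 or sla_hours >= 22 → -7
ticket_id=4: age_days < 12 or sla_hours >= 22 → -6
ticket_id=5: age_days < 12 or sla_hours >= 22 → -6
ticket_id=6: age_days < 12 or sla_hours >= 22 → -4
ticket_id=7: age_days < 26 → 9
ticket_id=8: age_days < 54 or sla_hours > 59 → 0
ticket_id=9: age_days < 12 or sla_hours >= 22 → -5
ticket_id=10: age_days < 12 or sla_hours >= 22 → -4
ticket_id=11: age_days < 12 or sla_hours >= 22 → -7
ticket_id=12: age_days < 12 or sla_hours >= 22 → -8
ticket_id=13: age_days < 12 or sla_hours >= 22 → -6

9, -5, -7, -6, -6, -4, 9, 0, -5, -4, -7, -8, -6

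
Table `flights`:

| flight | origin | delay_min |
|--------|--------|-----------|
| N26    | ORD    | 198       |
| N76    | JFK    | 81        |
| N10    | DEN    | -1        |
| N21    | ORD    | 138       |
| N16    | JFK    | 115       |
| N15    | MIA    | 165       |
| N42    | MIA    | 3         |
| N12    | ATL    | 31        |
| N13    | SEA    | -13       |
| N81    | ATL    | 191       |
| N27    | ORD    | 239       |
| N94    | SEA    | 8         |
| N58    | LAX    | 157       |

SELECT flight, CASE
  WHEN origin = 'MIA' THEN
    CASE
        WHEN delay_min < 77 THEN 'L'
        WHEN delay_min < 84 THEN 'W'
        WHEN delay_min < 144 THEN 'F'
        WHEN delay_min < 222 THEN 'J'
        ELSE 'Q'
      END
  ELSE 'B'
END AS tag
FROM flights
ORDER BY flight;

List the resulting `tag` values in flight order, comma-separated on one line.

flight=N10: origin='DEN' → outer ELSE → B
flight=N12: origin='ATL' → outer ELSE → B
flight=N13: origin='SEA' → outer ELSE → B
flight=N15: origin='MIA' → inner[delay_min < 222] → J
flight=N16: origin='JFK' → outer ELSE → B
flight=N21: origin='ORD' → outer ELSE → B
flight=N26: origin='ORD' → outer ELSE → B
flight=N27: origin='ORD' → outer ELSE → B
flight=N42: origin='MIA' → inner[delay_min < 77] → L
flight=N58: origin='LAX' → outer ELSE → B
flight=N76: origin='JFK' → outer ELSE → B
flight=N81: origin='ATL' → outer ELSE → B
flight=N94: origin='SEA' → outer ELSE → B

B, B, B, J, B, B, B, B, L, B, B, B, B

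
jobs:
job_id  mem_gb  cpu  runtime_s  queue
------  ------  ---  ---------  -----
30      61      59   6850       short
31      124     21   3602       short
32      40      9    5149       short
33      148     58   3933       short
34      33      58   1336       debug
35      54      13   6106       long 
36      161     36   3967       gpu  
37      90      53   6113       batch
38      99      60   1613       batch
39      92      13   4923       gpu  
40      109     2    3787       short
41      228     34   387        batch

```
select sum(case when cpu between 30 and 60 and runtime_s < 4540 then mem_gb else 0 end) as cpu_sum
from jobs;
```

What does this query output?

669

job_id=30: ✗
job_id=31: ✗
job_id=32: ✗
job_id=33: ✓ → 148
job_id=34: ✓ → 33
job_id=35: ✗
job_id=36: ✓ → 161
job_id=37: ✗
job_id=38: ✓ → 99
job_id=39: ✗
job_id=40: ✗
job_id=41: ✓ → 228
cpu_sum = 148 + 33 + 161 + 99 + 228 = 669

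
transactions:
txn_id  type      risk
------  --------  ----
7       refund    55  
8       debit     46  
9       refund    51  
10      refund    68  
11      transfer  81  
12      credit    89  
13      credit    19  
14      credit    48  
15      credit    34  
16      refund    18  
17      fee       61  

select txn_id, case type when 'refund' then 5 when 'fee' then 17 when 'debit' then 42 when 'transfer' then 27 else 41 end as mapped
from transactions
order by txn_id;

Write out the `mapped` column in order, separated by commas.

5, 42, 5, 5, 27, 41, 41, 41, 41, 5, 17

txn_id=7: type='refund' → 5
txn_id=8: type='debit' → 42
txn_id=9: type='refund' → 5
txn_id=10: type='refund' → 5
txn_id=11: type='transfer' → 27
txn_id=12: ELSE → 41
txn_id=13: ELSE → 41
txn_id=14: ELSE → 41
txn_id=15: ELSE → 41
txn_id=16: type='refund' → 5
txn_id=17: type='fee' → 17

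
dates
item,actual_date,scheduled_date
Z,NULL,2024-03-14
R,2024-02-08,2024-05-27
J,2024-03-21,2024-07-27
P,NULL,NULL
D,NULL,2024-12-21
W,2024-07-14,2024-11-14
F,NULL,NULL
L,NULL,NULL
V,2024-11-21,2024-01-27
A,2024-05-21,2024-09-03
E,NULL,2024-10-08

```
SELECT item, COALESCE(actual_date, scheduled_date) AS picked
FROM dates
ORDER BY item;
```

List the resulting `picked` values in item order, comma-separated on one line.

item=A: actual_date=2024-05-21 → 2024-05-21
item=D: actual_date=NULL, scheduled_date=2024-12-21 → 2024-12-21
item=E: actual_date=NULL, scheduled_date=2024-10-08 → 2024-10-08
item=F: actual_date=NULL, scheduled_date=NULL (all NULL) → NULL
item=J: actual_date=2024-03-21 → 2024-03-21
item=L: actual_date=NULL, scheduled_date=NULL (all NULL) → NULL
item=P: actual_date=NULL, scheduled_date=NULL (all NULL) → NULL
item=R: actual_date=2024-02-08 → 2024-02-08
item=V: actual_date=2024-11-21 → 2024-11-21
item=W: actual_date=2024-07-14 → 2024-07-14
item=Z: actual_date=NULL, scheduled_date=2024-03-14 → 2024-03-14

2024-05-21, 2024-12-21, 2024-10-08, NULL, 2024-03-21, NULL, NULL, 2024-02-08, 2024-11-21, 2024-07-14, 2024-03-14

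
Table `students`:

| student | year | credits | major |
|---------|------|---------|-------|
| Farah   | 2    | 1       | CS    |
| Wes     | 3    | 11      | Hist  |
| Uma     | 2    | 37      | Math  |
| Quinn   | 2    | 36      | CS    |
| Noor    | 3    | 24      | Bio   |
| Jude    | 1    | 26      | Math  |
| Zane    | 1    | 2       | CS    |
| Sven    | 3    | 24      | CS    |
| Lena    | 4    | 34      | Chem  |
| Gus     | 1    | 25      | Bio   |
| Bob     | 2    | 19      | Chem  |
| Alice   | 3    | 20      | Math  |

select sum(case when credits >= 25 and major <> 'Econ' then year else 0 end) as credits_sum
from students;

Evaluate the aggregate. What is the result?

10

student=Farah: ✗
student=Wes: ✗
student=Uma: ✓ → 2
student=Quinn: ✓ → 2
student=Noor: ✗
student=Jude: ✓ → 1
student=Zane: ✗
student=Sven: ✗
student=Lena: ✓ → 4
student=Gus: ✓ → 1
student=Bob: ✗
student=Alice: ✗
credits_sum = 2 + 2 + 1 + 4 + 1 = 10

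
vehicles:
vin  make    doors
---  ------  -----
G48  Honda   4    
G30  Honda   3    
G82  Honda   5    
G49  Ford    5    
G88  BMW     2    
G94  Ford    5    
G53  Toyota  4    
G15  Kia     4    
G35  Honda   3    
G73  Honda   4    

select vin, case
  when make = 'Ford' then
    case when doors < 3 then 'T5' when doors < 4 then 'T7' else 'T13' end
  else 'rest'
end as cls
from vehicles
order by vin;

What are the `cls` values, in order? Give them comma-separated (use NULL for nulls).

vin=G15: make='Kia' → outer ELSE → rest
vin=G30: make='Honda' → outer ELSE → rest
vin=G35: make='Honda' → outer ELSE → rest
vin=G48: make='Honda' → outer ELSE → rest
vin=G49: make='Ford' → inner[ELSE] → T13
vin=G53: make='Toyota' → outer ELSE → rest
vin=G73: make='Honda' → outer ELSE → rest
vin=G82: make='Honda' → outer ELSE → rest
vin=G88: make='BMW' → outer ELSE → rest
vin=G94: make='Ford' → inner[ELSE] → T13

rest, rest, rest, rest, T13, rest, rest, rest, rest, T13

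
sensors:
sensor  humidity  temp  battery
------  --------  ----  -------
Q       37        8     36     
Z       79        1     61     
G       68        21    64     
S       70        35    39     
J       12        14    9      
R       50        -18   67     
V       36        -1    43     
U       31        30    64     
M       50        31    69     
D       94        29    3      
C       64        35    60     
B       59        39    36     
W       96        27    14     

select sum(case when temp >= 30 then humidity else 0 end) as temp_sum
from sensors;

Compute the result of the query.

274

sensor=Q: ✗
sensor=Z: ✗
sensor=G: ✗
sensor=S: ✓ → 70
sensor=J: ✗
sensor=R: ✗
sensor=V: ✗
sensor=U: ✓ → 31
sensor=M: ✓ → 50
sensor=D: ✗
sensor=C: ✓ → 64
sensor=B: ✓ → 59
sensor=W: ✗
temp_sum = 70 + 31 + 50 + 64 + 59 = 274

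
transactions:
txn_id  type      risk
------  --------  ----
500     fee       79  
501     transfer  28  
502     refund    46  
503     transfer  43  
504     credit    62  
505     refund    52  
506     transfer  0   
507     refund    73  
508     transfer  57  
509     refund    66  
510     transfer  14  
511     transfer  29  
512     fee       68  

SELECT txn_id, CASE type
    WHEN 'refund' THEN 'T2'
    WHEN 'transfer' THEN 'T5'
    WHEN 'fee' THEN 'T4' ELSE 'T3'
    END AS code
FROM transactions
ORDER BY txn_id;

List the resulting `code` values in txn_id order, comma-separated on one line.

txn_id=500: type='fee' → T4
txn_id=501: type='transfer' → T5
txn_id=502: type='refund' → T2
txn_id=503: type='transfer' → T5
txn_id=504: ELSE → T3
txn_id=505: type='refund' → T2
txn_id=506: type='transfer' → T5
txn_id=507: type='refund' → T2
txn_id=508: type='transfer' → T5
txn_id=509: type='refund' → T2
txn_id=510: type='transfer' → T5
txn_id=511: type='transfer' → T5
txn_id=512: type='fee' → T4

T4, T5, T2, T5, T3, T2, T5, T2, T5, T2, T5, T5, T4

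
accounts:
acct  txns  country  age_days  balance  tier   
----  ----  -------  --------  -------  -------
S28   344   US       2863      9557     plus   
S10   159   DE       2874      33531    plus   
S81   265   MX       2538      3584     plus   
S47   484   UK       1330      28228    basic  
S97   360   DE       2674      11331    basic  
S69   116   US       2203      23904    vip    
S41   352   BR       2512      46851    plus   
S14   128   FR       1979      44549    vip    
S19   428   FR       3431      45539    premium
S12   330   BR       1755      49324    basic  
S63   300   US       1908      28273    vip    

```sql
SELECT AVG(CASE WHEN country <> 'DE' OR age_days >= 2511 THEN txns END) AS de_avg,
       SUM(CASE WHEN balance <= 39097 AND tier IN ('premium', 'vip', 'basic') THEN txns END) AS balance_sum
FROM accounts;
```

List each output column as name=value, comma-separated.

de_avg=296.9090909091, balance_sum=1260

[de_avg: country <> 'DE' OR age_days >= 2511]
acct=S28: ✓ → 344
acct=S10: ✓ → 159
acct=S81: ✓ → 265
acct=S47: ✓ → 484
acct=S97: ✓ → 360
acct=S69: ✓ → 116
acct=S41: ✓ → 352
acct=S14: ✓ → 128
acct=S19: ✓ → 428
acct=S12: ✓ → 330
acct=S63: ✓ → 300
de_avg = (344 + 159 + 265 + 484 + 360 + 116 + 352 + 128 + 428 + 330 + 300) / 11 = 296.9090909091
—
[balance_sum: balance <= 39097 AND tier IN ('premium', 'vip', 'basic')]
acct=S28: ✗
acct=S10: ✗
acct=S81: ✗
acct=S47: ✓ → 484
acct=S97: ✓ → 360
acct=S69: ✓ → 116
acct=S41: ✗
acct=S14: ✗
acct=S19: ✗
acct=S12: ✗
acct=S63: ✓ → 300
balance_sum = 484 + 360 + 116 + 300 = 1260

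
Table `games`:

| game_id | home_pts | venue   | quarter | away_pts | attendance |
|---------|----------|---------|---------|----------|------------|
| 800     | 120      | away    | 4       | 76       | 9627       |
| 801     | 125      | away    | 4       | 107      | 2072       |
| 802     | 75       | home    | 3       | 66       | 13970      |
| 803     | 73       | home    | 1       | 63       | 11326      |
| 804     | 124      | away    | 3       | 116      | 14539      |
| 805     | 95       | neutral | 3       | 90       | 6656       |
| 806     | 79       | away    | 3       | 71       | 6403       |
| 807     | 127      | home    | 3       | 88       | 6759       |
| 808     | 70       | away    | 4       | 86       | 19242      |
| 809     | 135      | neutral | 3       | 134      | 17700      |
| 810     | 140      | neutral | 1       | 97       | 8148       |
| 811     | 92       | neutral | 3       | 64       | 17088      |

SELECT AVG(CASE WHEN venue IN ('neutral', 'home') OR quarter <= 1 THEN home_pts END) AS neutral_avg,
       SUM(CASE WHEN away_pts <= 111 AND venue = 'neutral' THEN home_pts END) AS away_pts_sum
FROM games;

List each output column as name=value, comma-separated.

neutral_avg=105.2857142857, away_pts_sum=327

[neutral_avg: venue IN ('neutral', 'home') OR quarter <= 1]
game_id=800: ✗
game_id=801: ✗
game_id=802: ✓ → 75
game_id=803: ✓ → 73
game_id=804: ✗
game_id=805: ✓ → 95
game_id=806: ✗
game_id=807: ✓ → 127
game_id=808: ✗
game_id=809: ✓ → 135
game_id=810: ✓ → 140
game_id=811: ✓ → 92
neutral_avg = (75 + 73 + 95 + 127 + 135 + 140 + 92) / 7 = 105.2857142857
—
[away_pts_sum: away_pts <= 111 AND venue = 'neutral']
game_id=800: ✗
game_id=801: ✗
game_id=802: ✗
game_id=803: ✗
game_id=804: ✗
game_id=805: ✓ → 95
game_id=806: ✗
game_id=807: ✗
game_id=808: ✗
game_id=809: ✗
game_id=810: ✓ → 140
game_id=811: ✓ → 92
away_pts_sum = 95 + 140 + 92 = 327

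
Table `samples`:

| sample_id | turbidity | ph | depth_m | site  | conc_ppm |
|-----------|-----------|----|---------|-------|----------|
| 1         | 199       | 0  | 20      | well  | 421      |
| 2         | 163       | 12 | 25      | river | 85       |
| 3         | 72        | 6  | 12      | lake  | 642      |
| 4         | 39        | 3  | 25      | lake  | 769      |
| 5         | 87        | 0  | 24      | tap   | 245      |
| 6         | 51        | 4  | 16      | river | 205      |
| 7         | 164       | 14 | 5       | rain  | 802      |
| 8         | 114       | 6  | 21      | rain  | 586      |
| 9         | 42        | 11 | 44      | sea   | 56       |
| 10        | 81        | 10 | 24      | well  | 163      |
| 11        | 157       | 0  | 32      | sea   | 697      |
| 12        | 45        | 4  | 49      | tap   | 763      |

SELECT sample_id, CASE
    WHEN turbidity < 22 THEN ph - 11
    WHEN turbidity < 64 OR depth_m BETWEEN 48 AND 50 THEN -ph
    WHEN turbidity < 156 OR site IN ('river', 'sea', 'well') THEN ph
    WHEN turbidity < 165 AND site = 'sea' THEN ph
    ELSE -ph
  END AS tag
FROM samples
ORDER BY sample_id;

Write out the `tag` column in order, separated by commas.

sample_id=1: turbidity < 156 OR site IN ('river', 'sea', 'well') → 0
sample_id=2: turbidity < 156 OR site IN ('river', 'sea', 'well') → 12
sample_id=3: turbidity < 156 OR site IN ('river', 'sea', 'well') → 6
sample_id=4: turbidity < 64 OR depth_m BETWEEN 48 AND 50 → -3
sample_id=5: turbidity < 156 OR site IN ('river', 'sea', 'well') → 0
sample_id=6: turbidity < 64 OR depth_m BETWEEN 48 AND 50 → -4
sample_id=7: ELSE → -14
sample_id=8: turbidity < 156 OR site IN ('river', 'sea', 'well') → 6
sample_id=9: turbidity < 64 OR depth_m BETWEEN 48 AND 50 → -11
sample_id=10: turbidity < 156 OR site IN ('river', 'sea', 'well') → 10
sample_id=11: turbidity < 156 OR site IN ('river', 'sea', 'well') → 0
sample_id=12: turbidity < 64 OR depth_m BETWEEN 48 AND 50 → -4

0, 12, 6, -3, 0, -4, -14, 6, -11, 10, 0, -4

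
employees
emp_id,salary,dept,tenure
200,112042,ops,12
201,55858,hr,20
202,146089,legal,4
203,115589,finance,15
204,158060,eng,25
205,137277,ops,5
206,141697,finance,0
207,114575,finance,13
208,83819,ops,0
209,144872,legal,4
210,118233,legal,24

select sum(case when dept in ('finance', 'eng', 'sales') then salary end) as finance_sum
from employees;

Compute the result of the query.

529921

emp_id=200: ✗
emp_id=201: ✗
emp_id=202: ✗
emp_id=203: ✓ → 115589
emp_id=204: ✓ → 158060
emp_id=205: ✗
emp_id=206: ✓ → 141697
emp_id=207: ✓ → 114575
emp_id=208: ✗
emp_id=209: ✗
emp_id=210: ✗
finance_sum = 115589 + 158060 + 141697 + 114575 = 529921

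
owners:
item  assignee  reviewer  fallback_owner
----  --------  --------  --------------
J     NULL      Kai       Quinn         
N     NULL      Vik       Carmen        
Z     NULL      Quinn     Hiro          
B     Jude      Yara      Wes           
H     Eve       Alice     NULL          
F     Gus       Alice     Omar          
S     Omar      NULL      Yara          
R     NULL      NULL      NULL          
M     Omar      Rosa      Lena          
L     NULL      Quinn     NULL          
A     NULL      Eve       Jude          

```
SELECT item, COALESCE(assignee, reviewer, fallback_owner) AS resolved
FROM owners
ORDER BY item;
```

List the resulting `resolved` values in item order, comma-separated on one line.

item=A: assignee=NULL, reviewer=Eve → Eve
item=B: assignee=Jude → Jude
item=F: assignee=Gus → Gus
item=H: assignee=Eve → Eve
item=J: assignee=NULL, reviewer=Kai → Kai
item=L: assignee=NULL, reviewer=Quinn → Quinn
item=M: assignee=Omar → Omar
item=N: assignee=NULL, reviewer=Vik → Vik
item=R: assignee=NULL, reviewer=NULL, fallback_owner=NULL (all NULL) → NULL
item=S: assignee=Omar → Omar
item=Z: assignee=NULL, reviewer=Quinn → Quinn

Eve, Jude, Gus, Eve, Kai, Quinn, Omar, Vik, NULL, Omar, Quinn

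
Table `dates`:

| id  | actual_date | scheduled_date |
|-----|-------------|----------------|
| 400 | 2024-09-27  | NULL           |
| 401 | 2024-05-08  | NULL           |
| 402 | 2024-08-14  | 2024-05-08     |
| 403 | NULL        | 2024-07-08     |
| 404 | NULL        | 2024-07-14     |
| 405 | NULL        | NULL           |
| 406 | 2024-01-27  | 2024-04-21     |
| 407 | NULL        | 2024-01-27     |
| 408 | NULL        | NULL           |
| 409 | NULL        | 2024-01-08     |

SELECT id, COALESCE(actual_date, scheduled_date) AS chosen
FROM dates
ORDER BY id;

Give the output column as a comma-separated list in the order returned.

id=400: actual_date=2024-09-27 → 2024-09-27
id=401: actual_date=2024-05-08 → 2024-05-08
id=402: actual_date=2024-08-14 → 2024-08-14
id=403: actual_date=NULL, scheduled_date=2024-07-08 → 2024-07-08
id=404: actual_date=NULL, scheduled_date=2024-07-14 → 2024-07-14
id=405: actual_date=NULL, scheduled_date=NULL (all NULL) → NULL
id=406: actual_date=2024-01-27 → 2024-01-27
id=407: actual_date=NULL, scheduled_date=2024-01-27 → 2024-01-27
id=408: actual_date=NULL, scheduled_date=NULL (all NULL) → NULL
id=409: actual_date=NULL, scheduled_date=2024-01-08 → 2024-01-08

2024-09-27, 2024-05-08, 2024-08-14, 2024-07-08, 2024-07-14, NULL, 2024-01-27, 2024-01-27, NULL, 2024-01-08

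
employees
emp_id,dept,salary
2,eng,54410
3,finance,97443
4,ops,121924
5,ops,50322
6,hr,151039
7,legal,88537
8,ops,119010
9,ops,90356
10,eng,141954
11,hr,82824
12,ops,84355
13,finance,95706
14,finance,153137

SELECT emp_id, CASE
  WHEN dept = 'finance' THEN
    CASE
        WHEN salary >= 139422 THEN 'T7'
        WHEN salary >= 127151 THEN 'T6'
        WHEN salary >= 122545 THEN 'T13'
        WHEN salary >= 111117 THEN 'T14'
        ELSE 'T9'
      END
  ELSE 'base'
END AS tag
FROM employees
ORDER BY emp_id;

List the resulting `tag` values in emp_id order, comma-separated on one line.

base, T9, base, base, base, base, base, base, base, base, base, T9, T7

emp_id=2: dept='eng' → outer ELSE → base
emp_id=3: dept='finance' → inner[ELSE] → T9
emp_id=4: dept='ops' → outer ELSE → base
emp_id=5: dept='ops' → outer ELSE → base
emp_id=6: dept='hr' → outer ELSE → base
emp_id=7: dept='legal' → outer ELSE → base
emp_id=8: dept='ops' → outer ELSE → base
emp_id=9: dept='ops' → outer ELSE → base
emp_id=10: dept='eng' → outer ELSE → base
emp_id=11: dept='hr' → outer ELSE → base
emp_id=12: dept='ops' → outer ELSE → base
emp_id=13: dept='finance' → inner[ELSE] → T9
emp_id=14: dept='finance' → inner[salary >= 139422] → T7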